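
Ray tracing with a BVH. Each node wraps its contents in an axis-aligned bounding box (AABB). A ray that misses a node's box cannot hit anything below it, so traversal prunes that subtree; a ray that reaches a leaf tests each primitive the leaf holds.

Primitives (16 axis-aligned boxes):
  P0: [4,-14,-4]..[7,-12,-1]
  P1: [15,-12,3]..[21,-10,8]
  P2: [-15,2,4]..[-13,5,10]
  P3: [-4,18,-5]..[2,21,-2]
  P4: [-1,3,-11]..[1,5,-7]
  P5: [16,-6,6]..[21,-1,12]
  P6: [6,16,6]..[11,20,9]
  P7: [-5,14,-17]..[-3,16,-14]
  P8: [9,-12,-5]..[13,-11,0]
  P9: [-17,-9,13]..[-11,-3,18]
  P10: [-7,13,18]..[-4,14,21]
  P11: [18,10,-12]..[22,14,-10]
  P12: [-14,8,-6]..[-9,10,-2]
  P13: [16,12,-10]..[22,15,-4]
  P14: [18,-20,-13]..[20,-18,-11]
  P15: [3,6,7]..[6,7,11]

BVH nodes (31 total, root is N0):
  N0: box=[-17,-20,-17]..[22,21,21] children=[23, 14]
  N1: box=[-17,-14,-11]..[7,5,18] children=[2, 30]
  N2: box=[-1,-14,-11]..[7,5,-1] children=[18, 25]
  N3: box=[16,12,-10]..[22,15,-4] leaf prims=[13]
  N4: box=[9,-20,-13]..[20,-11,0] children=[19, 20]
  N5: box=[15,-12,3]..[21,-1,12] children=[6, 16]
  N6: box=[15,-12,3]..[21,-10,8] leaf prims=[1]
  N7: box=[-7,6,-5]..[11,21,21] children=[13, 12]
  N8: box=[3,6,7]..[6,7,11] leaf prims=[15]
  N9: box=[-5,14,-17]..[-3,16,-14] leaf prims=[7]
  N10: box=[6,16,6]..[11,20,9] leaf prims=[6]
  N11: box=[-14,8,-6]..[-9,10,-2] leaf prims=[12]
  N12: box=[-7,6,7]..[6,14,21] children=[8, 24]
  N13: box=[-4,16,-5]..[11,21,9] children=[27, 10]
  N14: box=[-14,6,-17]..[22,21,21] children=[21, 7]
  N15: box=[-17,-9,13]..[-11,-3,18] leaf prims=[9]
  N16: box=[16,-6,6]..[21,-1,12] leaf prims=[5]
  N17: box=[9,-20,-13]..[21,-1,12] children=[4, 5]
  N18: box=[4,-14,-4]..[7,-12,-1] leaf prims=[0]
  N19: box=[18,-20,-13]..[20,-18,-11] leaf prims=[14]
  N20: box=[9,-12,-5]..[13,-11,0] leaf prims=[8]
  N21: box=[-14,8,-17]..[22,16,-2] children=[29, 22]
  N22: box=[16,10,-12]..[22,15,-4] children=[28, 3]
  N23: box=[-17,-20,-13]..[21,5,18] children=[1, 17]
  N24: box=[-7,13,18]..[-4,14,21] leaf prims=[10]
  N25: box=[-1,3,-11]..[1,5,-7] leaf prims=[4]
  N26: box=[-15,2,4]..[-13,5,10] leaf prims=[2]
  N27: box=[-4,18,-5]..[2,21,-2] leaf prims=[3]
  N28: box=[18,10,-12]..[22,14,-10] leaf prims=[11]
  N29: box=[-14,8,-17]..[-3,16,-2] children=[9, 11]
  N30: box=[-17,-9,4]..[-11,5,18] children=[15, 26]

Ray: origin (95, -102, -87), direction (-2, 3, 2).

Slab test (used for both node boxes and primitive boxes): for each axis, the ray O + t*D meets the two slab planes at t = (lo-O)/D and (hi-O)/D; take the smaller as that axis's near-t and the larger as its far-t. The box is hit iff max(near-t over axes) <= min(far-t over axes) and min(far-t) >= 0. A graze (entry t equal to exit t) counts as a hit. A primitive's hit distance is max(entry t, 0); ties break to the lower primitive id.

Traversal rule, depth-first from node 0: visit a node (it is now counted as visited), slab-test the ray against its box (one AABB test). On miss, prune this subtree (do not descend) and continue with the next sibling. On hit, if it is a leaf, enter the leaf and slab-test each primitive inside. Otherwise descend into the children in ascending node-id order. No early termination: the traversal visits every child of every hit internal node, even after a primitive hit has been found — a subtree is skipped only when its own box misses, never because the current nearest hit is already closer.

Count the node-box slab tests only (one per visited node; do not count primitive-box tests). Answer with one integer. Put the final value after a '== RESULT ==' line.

Traverse from the root:
N0 x:[73/2,56] y:[82/3,41] z:[35,54] -> hit [73/2,41], descend [14, 23]
  N14 x:[73/2,109/2] y:[36,41] z:[35,54] -> hit [73/2,41], descend [7, 21]
    N7 x:[42,51] y:[36,41] z:[41,54] -> miss, prune
    N21 x:[73/2,109/2] y:[110/3,118/3] z:[35,85/2] -> hit [110/3,118/3], descend [22, 29]
      N22 x:[73/2,79/2] y:[112/3,39] z:[75/2,83/2] -> hit [75/2,39], descend [3, 28]
        N3 x:[73/2,79/2] y:[38,39] z:[77/2,83/2] -> hit [77/2,39] leaf, test {P13@t=77/2}
        N28 x:[73/2,77/2] y:[112/3,116/3] z:[75/2,77/2] -> hit [75/2,77/2] leaf, test {P11@t=75/2}
      N29 x:[49,109/2] y:[110/3,118/3] z:[35,85/2] -> miss, prune
  N23 x:[37,56] y:[82/3,107/3] z:[37,105/2] -> miss, prune

9 AABB tests over nodes [0, 14, 7, 21, 22, 3, 28, 29, 23]; 2 leaves entered; closest P11.

== RESULT ==
9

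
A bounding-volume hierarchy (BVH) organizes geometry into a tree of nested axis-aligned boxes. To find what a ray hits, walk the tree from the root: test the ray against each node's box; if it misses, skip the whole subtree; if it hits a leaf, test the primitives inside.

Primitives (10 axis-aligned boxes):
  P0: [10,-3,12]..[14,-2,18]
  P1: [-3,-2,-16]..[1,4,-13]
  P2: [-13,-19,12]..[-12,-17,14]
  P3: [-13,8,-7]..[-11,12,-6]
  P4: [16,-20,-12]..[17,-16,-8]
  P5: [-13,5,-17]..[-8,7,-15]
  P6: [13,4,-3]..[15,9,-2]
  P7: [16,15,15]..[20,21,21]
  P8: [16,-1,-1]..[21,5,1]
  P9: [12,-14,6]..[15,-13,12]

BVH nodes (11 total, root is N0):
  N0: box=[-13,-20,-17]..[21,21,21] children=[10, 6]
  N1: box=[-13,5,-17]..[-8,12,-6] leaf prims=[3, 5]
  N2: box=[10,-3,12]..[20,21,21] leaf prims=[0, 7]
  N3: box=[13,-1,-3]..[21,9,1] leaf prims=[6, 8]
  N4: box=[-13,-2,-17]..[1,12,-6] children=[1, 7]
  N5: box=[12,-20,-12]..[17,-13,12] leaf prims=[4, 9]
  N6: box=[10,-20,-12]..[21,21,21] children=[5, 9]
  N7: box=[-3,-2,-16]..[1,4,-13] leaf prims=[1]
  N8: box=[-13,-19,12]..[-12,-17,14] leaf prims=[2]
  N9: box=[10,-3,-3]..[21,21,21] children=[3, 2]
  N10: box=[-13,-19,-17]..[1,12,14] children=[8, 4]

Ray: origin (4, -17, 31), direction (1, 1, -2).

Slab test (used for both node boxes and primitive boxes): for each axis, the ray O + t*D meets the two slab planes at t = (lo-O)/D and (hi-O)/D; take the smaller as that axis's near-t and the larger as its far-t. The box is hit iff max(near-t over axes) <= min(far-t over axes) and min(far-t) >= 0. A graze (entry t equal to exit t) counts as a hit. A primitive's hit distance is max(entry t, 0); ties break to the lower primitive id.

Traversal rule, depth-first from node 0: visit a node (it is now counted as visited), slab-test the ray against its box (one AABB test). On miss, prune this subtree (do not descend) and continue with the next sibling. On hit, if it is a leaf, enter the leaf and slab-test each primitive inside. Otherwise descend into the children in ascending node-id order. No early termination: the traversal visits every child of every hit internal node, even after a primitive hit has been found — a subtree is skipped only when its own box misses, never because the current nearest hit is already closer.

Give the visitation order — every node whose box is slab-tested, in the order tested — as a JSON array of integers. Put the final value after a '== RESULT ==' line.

Trace the traversal:
N0 x:[-17,17] y:[-3,38] z:[5,24] -> hit [5,17], descend [6, 10]
  N6 x:[6,17] y:[-3,38] z:[5,43/2] -> hit [6,17], descend [5, 9]
    N5 x:[8,13] y:[-3,4] z:[19/2,43/2] -> miss, prune
    N9 x:[6,17] y:[14,38] z:[5,17] -> hit [14,17], descend [2, 3]
      N2 x:[6,16] y:[14,38] z:[5,19/2] -> miss, prune
      N3 x:[9,17] y:[16,26] z:[15,17] -> hit [16,17] leaf, test {P6(miss), P8@t=16}
  N10 x:[-17,-3] y:[-2,29] z:[17/2,24] -> miss, prune

Visited [0, 6, 5, 9, 2, 3, 10]. Tests: 7 box, 1 leaf. Nearest: P8.

== RESULT ==
[0, 6, 5, 9, 2, 3, 10]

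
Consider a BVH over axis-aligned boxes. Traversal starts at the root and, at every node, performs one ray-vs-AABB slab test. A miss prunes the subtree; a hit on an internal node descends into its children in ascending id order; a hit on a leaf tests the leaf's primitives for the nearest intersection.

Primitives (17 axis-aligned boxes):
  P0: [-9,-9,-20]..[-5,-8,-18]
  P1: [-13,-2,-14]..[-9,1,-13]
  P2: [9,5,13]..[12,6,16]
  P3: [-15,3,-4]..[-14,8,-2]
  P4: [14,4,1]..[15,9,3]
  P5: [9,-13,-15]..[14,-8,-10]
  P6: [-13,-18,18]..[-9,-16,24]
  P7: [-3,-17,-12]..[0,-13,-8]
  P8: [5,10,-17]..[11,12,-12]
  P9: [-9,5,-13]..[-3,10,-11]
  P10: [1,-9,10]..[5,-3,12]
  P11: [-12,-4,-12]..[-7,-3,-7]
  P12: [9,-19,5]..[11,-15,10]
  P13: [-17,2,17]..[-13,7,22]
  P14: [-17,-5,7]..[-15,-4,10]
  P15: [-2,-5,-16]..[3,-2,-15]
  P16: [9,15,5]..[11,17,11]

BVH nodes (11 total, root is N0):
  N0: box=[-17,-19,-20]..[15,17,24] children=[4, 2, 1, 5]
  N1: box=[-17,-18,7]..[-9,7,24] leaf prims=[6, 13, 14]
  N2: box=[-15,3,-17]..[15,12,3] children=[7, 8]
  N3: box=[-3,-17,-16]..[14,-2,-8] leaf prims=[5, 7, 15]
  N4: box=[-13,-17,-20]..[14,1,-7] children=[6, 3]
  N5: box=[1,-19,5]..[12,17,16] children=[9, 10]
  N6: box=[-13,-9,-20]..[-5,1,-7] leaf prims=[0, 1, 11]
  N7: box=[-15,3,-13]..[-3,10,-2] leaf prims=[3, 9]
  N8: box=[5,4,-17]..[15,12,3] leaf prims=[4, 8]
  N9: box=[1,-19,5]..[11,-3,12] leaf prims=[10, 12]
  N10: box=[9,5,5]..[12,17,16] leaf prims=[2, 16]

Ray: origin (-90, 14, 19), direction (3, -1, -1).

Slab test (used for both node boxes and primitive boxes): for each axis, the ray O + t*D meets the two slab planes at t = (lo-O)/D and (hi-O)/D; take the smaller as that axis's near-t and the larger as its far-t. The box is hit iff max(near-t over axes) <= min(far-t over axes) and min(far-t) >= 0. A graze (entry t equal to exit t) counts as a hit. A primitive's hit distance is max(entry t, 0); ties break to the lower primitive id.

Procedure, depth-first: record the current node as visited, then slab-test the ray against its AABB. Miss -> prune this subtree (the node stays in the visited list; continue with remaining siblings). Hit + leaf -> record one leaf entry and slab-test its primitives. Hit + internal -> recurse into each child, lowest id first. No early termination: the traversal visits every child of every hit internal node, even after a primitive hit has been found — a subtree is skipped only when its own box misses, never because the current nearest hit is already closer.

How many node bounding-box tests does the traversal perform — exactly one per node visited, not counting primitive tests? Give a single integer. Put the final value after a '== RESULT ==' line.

Walk:
N0 x:[73/3,35] y:[-3,33] z:[-5,39] -> hit [73/3,33], descend [1, 2, 4, 5]
  N1 x:[73/3,27] y:[7,32] z:[-5,12] -> miss, prune
  N2 x:[25,35] y:[2,11] z:[16,36] -> miss, prune
  N4 x:[77/3,104/3] y:[13,31] z:[26,39] -> hit [26,31], descend [3, 6]
    N3 x:[29,104/3] y:[16,31] z:[27,35] -> hit [29,31] leaf, test {P5(miss), P7@t=29, P15(miss)}
    N6 x:[77/3,85/3] y:[13,23] z:[26,39] -> miss, prune
  N5 x:[91/3,34] y:[-3,33] z:[3,14] -> miss, prune

Visited [0, 1, 2, 4, 3, 6, 5]. Tests: 7 box, 1 leaf. Nearest: P7.

== RESULT ==
7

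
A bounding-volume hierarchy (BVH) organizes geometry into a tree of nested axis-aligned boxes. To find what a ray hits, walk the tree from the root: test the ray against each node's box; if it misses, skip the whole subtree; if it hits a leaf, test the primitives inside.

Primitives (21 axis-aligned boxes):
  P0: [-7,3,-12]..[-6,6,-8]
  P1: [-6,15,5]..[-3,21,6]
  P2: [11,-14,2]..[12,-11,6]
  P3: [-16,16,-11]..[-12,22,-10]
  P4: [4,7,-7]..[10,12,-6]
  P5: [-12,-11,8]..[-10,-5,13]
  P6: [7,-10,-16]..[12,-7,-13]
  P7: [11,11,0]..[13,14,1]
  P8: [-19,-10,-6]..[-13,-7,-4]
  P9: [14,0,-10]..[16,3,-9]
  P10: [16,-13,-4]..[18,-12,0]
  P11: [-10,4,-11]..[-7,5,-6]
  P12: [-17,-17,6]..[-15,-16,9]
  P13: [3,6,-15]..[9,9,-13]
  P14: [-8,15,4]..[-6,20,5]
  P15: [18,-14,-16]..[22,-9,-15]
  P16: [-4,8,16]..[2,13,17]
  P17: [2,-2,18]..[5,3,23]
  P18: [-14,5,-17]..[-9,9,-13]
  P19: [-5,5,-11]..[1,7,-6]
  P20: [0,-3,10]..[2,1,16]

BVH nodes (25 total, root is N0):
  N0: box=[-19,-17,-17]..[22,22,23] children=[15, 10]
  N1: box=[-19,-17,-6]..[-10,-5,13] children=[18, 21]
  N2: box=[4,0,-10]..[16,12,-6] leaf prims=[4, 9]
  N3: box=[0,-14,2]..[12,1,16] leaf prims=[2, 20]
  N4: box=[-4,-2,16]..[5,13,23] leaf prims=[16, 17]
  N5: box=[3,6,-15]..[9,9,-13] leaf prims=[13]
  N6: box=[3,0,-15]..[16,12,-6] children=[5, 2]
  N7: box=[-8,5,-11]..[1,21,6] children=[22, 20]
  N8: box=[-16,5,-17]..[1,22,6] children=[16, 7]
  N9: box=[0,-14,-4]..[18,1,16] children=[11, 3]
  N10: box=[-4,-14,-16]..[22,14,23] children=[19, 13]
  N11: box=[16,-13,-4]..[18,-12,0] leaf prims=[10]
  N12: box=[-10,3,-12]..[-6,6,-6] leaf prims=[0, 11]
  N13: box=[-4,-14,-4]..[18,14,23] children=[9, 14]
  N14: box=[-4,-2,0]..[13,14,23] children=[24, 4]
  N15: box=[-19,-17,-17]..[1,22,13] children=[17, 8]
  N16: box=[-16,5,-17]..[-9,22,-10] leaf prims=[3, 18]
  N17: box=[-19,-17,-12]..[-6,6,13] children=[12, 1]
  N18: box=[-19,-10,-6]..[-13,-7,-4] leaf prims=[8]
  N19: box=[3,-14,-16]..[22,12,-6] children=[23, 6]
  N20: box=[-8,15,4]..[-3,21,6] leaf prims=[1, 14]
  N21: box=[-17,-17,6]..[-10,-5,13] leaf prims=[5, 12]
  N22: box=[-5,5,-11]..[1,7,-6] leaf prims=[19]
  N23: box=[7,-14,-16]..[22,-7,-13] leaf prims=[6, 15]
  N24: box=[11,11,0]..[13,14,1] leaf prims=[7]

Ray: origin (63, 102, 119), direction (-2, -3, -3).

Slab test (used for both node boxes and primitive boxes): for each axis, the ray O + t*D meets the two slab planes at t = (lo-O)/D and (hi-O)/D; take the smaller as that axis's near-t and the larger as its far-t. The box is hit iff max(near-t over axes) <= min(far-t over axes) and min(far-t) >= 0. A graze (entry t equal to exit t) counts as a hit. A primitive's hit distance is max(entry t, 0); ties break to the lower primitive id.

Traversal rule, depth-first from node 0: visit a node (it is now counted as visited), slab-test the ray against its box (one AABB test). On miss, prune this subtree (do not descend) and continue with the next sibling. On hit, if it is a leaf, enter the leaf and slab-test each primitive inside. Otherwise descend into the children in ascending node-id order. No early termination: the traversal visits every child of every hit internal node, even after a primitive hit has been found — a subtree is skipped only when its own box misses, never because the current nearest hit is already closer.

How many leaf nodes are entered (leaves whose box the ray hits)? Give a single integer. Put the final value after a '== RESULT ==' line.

Trace the traversal:
N0 x:[41/2,41] y:[80/3,119/3] z:[32,136/3] -> hit [32,119/3], descend [10, 15]
  N10 x:[41/2,67/2] y:[88/3,116/3] z:[32,45] -> hit [32,67/2], descend [13, 19]
    N13 x:[45/2,67/2] y:[88/3,116/3] z:[32,41] -> hit [32,67/2], descend [9, 14]
      N9 x:[45/2,63/2] y:[101/3,116/3] z:[103/3,41] -> miss, prune
      N14 x:[25,67/2] y:[88/3,104/3] z:[32,119/3] -> hit [32,67/2], descend [4, 24]
        N4 x:[29,67/2] y:[89/3,104/3] z:[32,103/3] -> hit [32,67/2] leaf, test {P16(miss), P17(miss)}
        N24 x:[25,26] y:[88/3,91/3] z:[118/3,119/3] -> miss, prune
    N19 x:[41/2,30] y:[30,116/3] z:[125/3,45] -> miss, prune
  N15 x:[31,41] y:[80/3,119/3] z:[106/3,136/3] -> hit [106/3,119/3], descend [8, 17]
    N8 x:[31,79/2] y:[80/3,97/3] z:[113/3,136/3] -> miss, prune
    N17 x:[69/2,41] y:[32,119/3] z:[106/3,131/3] -> hit [106/3,119/3], descend [1, 12]
      N1 x:[73/2,41] y:[107/3,119/3] z:[106/3,125/3] -> hit [73/2,119/3], descend [18, 21]
        N18 x:[38,41] y:[109/3,112/3] z:[41,125/3] -> miss, prune
        N21 x:[73/2,40] y:[107/3,119/3] z:[106/3,113/3] -> hit [73/2,113/3] leaf, test {P5@t=73/2, P12(miss)}
      N12 x:[69/2,73/2] y:[32,33] z:[125/3,131/3] -> miss, prune

Summary -> nodes [0, 10, 13, 9, 14, 4, 24, 19, 15, 8, 17, 1, 18, 21, 12]; box-tests=15; leaf-entries=2; first=P5

== RESULT ==
2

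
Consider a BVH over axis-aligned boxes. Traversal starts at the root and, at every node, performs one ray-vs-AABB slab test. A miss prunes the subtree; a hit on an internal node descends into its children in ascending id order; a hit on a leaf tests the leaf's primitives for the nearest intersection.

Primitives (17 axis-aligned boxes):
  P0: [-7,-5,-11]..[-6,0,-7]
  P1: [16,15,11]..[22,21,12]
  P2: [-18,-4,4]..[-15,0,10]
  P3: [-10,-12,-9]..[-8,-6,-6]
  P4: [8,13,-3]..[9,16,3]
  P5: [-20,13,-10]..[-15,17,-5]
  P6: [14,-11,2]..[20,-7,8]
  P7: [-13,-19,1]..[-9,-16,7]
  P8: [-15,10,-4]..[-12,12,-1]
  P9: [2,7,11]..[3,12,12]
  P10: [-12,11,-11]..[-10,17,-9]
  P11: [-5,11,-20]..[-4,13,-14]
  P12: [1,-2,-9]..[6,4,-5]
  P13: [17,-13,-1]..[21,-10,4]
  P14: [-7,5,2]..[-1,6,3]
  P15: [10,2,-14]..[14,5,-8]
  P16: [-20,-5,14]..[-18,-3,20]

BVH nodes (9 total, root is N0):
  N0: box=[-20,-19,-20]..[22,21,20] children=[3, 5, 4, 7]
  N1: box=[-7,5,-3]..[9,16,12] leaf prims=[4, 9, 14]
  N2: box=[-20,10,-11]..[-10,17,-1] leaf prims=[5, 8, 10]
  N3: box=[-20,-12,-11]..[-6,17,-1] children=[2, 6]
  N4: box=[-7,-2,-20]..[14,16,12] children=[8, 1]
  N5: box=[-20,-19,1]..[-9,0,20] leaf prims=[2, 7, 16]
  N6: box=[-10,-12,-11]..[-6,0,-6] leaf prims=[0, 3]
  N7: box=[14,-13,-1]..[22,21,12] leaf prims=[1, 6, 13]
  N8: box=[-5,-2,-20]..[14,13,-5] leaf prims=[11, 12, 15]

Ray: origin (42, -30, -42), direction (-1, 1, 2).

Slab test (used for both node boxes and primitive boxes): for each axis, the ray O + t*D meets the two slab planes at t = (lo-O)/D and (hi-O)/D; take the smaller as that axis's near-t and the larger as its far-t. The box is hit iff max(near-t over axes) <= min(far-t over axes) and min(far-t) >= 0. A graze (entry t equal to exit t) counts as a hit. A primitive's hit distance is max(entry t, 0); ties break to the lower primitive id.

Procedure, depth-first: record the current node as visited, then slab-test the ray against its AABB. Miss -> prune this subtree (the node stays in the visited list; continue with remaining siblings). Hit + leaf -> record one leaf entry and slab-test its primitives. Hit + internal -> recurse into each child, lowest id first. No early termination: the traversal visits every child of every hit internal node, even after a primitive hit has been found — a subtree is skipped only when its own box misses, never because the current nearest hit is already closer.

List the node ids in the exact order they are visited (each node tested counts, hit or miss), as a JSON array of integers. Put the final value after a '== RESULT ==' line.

Trace the traversal:
N0 x:[20,62] y:[11,51] z:[11,31] -> hit [20,31], descend [3, 4, 5, 7]
  N3 x:[48,62] y:[18,47] z:[31/2,41/2] -> miss, prune
  N4 x:[28,49] y:[28,46] z:[11,27] -> miss, prune
  N5 x:[51,62] y:[11,30] z:[43/2,31] -> miss, prune
  N7 x:[20,28] y:[17,51] z:[41/2,27] -> hit [41/2,27] leaf, test {P1(miss), P6@t=22, P13(miss)}

order=[0, 3, 4, 5, 7]  |boxes|=5  |leaves|=1  hit=P6

== RESULT ==
[0, 3, 4, 5, 7]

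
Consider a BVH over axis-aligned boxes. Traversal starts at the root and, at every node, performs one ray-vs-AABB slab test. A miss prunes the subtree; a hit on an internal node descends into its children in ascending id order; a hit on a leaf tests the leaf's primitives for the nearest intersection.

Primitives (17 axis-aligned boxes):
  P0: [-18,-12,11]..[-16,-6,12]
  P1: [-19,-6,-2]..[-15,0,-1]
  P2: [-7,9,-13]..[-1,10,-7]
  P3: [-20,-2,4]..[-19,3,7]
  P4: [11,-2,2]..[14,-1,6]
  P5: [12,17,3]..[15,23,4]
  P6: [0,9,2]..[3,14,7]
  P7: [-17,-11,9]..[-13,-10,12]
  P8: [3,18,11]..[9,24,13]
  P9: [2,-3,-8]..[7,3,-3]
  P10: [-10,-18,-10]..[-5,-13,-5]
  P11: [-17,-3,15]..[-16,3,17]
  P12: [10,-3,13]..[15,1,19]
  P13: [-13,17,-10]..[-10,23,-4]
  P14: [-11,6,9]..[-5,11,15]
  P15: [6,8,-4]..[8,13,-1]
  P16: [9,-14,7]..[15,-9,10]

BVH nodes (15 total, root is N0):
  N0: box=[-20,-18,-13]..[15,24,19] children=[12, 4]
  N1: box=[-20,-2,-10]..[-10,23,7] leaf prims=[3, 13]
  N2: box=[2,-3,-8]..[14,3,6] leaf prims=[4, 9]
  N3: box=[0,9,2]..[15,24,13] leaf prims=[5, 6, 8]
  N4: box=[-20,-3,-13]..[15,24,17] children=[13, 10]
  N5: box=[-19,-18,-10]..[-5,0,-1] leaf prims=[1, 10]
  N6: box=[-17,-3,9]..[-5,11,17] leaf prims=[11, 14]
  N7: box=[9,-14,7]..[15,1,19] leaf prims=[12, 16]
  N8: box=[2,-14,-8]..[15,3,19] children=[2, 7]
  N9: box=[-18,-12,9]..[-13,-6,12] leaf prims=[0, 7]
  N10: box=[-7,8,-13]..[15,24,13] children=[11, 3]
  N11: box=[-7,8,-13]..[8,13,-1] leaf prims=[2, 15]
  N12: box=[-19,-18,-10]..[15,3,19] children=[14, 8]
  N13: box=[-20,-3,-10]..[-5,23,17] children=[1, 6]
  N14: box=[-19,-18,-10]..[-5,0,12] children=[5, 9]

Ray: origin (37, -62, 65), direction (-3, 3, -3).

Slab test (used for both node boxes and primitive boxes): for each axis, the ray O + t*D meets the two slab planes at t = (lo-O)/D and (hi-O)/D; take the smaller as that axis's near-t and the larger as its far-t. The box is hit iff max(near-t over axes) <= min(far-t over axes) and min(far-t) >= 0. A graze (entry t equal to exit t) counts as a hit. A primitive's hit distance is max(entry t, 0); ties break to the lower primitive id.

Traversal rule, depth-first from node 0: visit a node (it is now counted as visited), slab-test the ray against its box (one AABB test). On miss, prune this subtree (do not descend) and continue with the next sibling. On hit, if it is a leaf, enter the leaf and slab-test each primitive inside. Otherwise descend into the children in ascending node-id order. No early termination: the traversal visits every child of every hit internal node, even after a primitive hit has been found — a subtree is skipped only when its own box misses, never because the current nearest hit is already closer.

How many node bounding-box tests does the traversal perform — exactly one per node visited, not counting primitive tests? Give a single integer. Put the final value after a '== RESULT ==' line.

Traverse from the root:
N0 x:[22/3,19] y:[44/3,86/3] z:[46/3,26] -> hit [46/3,19], descend [4, 12]
  N4 x:[22/3,19] y:[59/3,86/3] z:[16,26] -> miss, prune
  N12 x:[22/3,56/3] y:[44/3,65/3] z:[46/3,25] -> hit [46/3,56/3], descend [8, 14]
    N8 x:[22/3,35/3] y:[16,65/3] z:[46/3,73/3] -> miss, prune
    N14 x:[14,56/3] y:[44/3,62/3] z:[53/3,25] -> hit [53/3,56/3], descend [5, 9]
      N5 x:[14,56/3] y:[44/3,62/3] z:[22,25] -> miss, prune
      N9 x:[50/3,55/3] y:[50/3,56/3] z:[53/3,56/3] -> hit [53/3,55/3] leaf, test {P0@t=53/3, P7(miss)}

Visited [0, 4, 12, 8, 14, 5, 9]. Tests: 7 box, 1 leaf. Nearest: P0.

== RESULT ==
7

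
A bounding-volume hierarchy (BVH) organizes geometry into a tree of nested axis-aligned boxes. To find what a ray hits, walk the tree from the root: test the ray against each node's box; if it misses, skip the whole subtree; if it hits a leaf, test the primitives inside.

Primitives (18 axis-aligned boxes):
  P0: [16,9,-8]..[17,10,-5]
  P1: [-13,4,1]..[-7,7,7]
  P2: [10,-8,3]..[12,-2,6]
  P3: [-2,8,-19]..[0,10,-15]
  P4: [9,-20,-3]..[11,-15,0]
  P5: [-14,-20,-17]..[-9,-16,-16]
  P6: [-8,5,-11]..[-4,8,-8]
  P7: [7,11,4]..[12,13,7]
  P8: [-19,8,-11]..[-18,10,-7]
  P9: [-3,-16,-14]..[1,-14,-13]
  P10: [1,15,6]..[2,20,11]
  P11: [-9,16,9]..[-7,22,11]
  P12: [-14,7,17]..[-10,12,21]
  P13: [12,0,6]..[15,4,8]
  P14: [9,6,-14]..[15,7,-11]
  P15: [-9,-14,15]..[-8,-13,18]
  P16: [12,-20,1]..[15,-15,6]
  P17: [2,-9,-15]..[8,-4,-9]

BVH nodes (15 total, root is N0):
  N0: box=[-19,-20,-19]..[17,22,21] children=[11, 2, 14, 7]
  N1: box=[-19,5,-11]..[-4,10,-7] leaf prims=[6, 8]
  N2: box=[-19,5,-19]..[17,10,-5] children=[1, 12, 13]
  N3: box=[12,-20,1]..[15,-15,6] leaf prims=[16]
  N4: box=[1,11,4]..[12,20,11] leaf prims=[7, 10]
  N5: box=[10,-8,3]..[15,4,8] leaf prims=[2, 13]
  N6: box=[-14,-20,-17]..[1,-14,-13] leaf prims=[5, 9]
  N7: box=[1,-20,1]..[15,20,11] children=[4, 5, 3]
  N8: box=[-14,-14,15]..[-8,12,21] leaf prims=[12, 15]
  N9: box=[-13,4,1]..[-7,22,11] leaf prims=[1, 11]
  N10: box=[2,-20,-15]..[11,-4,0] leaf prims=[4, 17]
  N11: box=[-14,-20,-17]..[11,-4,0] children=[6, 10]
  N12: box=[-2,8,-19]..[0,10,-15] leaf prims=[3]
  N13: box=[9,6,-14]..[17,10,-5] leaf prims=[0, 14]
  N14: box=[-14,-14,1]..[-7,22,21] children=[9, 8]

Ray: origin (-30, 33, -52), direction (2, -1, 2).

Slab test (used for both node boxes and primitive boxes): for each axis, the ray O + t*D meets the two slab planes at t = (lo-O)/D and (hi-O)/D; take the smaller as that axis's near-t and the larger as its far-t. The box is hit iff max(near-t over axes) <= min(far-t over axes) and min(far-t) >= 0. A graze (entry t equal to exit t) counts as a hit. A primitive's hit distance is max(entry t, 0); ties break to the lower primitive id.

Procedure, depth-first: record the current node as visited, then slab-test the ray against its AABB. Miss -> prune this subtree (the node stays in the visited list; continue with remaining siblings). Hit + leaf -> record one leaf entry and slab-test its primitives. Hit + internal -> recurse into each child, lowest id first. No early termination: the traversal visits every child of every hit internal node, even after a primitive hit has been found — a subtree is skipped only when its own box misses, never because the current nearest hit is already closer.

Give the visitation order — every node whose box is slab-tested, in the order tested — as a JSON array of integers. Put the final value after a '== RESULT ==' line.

Walk:
N0 x:[11/2,47/2] y:[11,53] z:[33/2,73/2] -> hit [33/2,47/2], descend [2, 7, 11, 14]
  N2 x:[11/2,47/2] y:[23,28] z:[33/2,47/2] -> hit [23,47/2], descend [1, 12, 13]
    N1 x:[11/2,13] y:[23,28] z:[41/2,45/2] -> miss, prune
    N12 x:[14,15] y:[23,25] z:[33/2,37/2] -> miss, prune
    N13 x:[39/2,47/2] y:[23,27] z:[19,47/2] -> hit [23,47/2] leaf, test {P0@t=23, P14(miss)}
  N7 x:[31/2,45/2] y:[13,53] z:[53/2,63/2] -> miss, prune
  N11 x:[8,41/2] y:[37,53] z:[35/2,26] -> miss, prune
  N14 x:[8,23/2] y:[11,47] z:[53/2,73/2] -> miss, prune

8 AABB tests over nodes [0, 2, 1, 12, 13, 7, 11, 14]; 1 leaf entered; closest P0.

== RESULT ==
[0, 2, 1, 12, 13, 7, 11, 14]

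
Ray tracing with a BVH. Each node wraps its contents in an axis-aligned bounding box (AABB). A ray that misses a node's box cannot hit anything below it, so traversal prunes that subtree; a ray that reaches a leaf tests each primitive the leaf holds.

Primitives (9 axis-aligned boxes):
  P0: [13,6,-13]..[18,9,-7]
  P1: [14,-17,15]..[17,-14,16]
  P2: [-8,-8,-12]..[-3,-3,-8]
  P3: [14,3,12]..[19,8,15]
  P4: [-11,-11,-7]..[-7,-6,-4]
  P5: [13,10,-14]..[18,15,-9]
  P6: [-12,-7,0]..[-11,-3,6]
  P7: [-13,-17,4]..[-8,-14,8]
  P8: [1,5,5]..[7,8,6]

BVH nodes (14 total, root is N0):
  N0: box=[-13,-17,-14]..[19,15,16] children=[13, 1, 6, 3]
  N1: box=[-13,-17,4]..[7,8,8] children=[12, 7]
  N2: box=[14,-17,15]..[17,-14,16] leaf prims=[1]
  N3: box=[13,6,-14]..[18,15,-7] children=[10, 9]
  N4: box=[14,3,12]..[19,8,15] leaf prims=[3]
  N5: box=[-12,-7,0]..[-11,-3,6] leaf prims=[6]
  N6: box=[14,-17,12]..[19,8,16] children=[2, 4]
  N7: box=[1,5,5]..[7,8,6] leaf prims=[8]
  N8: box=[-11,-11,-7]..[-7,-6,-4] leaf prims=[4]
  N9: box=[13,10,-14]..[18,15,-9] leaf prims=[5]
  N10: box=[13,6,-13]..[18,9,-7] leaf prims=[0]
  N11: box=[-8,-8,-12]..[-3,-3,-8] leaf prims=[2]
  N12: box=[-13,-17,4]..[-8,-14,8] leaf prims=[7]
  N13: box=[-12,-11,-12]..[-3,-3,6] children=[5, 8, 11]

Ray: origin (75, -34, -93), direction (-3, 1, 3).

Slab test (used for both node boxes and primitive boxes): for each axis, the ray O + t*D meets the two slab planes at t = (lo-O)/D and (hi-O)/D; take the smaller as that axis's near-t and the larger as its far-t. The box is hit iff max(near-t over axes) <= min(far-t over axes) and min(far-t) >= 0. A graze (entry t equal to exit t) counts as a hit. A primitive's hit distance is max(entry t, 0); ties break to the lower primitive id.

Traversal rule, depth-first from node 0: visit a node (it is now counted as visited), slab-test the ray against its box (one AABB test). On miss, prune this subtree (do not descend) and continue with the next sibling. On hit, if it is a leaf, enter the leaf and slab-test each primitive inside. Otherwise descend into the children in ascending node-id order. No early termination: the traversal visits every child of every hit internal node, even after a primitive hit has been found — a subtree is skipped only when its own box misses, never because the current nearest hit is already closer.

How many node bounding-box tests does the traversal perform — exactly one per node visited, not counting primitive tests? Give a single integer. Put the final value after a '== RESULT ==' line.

Traverse from the root:
N0 x:[56/3,88/3] y:[17,49] z:[79/3,109/3] -> hit [79/3,88/3], descend [1, 3, 6, 13]
  N1 x:[68/3,88/3] y:[17,42] z:[97/3,101/3] -> miss, prune
  N3 x:[19,62/3] y:[40,49] z:[79/3,86/3] -> miss, prune
  N6 x:[56/3,61/3] y:[17,42] z:[35,109/3] -> miss, prune
  N13 x:[26,29] y:[23,31] z:[27,33] -> hit [27,29], descend [5, 8, 11]
    N5 x:[86/3,29] y:[27,31] z:[31,33] -> miss, prune
    N8 x:[82/3,86/3] y:[23,28] z:[86/3,89/3] -> miss, prune
    N11 x:[26,83/3] y:[26,31] z:[27,85/3] -> hit [27,83/3] leaf, test {P2@t=27}

8 AABB tests over nodes [0, 1, 3, 6, 13, 5, 8, 11]; 1 leaf entered; closest P2.

== RESULT ==
8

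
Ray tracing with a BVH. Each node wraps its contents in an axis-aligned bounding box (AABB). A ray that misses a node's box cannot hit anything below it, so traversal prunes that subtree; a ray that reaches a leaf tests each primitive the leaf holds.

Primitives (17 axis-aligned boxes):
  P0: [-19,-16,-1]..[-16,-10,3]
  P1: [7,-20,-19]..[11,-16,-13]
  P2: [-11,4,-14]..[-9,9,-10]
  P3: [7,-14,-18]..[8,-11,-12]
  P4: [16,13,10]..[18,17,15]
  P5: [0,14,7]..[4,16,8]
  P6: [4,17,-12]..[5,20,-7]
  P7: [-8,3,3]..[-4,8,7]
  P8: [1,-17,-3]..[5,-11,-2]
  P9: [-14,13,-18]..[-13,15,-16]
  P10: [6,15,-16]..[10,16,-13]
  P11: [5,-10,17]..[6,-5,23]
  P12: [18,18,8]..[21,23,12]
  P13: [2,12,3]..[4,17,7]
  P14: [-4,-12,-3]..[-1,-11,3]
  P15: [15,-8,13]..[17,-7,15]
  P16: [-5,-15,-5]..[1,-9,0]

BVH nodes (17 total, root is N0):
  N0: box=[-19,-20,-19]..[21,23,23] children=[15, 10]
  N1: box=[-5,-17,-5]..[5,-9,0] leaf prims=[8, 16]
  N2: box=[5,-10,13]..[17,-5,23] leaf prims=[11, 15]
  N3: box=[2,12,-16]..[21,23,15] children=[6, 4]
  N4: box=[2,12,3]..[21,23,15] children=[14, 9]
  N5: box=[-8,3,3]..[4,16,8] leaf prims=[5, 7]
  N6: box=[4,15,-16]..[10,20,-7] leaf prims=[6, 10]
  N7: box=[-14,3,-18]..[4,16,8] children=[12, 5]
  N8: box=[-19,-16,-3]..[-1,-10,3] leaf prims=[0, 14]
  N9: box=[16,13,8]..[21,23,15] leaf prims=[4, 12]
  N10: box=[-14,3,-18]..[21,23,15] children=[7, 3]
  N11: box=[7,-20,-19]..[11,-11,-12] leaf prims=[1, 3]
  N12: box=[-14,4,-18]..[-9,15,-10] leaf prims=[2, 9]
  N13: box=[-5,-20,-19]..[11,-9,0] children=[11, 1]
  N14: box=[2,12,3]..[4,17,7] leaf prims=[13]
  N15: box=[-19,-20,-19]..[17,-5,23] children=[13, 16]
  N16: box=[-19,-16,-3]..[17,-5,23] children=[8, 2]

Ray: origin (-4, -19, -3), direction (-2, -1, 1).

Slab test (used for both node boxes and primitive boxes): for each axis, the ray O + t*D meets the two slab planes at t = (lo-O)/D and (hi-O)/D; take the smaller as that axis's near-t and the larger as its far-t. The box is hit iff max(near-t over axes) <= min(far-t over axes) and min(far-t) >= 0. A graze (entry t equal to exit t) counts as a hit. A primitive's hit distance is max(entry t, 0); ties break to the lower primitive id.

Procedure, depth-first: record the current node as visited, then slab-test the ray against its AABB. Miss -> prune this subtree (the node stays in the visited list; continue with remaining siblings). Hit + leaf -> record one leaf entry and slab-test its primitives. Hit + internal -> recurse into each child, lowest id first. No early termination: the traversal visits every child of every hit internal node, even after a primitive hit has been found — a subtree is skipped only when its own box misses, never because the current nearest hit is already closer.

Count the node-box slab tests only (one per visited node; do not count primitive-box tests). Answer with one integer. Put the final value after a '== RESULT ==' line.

Walk:
N0 x:[-25/2,15/2] y:[-42,1] z:[-16,26] -> hit [-25/2,1], descend [10, 15]
  N10 x:[-25/2,5] y:[-42,-22] z:[-15,18] -> miss, prune
  N15 x:[-21/2,15/2] y:[-14,1] z:[-16,26] -> hit [-21/2,1], descend [13, 16]
    N13 x:[-15/2,1/2] y:[-10,1] z:[-16,3] -> hit [-15/2,1/2], descend [1, 11]
      N1 x:[-9/2,1/2] y:[-10,-2] z:[-2,3] -> miss, prune
      N11 x:[-15/2,-11/2] y:[-8,1] z:[-16,-9] -> miss, prune
    N16 x:[-21/2,15/2] y:[-14,-3] z:[0,26] -> miss, prune

Summary -> nodes [0, 10, 15, 13, 1, 11, 16]; box-tests=7; leaf-entries=0; first=miss

== RESULT ==
7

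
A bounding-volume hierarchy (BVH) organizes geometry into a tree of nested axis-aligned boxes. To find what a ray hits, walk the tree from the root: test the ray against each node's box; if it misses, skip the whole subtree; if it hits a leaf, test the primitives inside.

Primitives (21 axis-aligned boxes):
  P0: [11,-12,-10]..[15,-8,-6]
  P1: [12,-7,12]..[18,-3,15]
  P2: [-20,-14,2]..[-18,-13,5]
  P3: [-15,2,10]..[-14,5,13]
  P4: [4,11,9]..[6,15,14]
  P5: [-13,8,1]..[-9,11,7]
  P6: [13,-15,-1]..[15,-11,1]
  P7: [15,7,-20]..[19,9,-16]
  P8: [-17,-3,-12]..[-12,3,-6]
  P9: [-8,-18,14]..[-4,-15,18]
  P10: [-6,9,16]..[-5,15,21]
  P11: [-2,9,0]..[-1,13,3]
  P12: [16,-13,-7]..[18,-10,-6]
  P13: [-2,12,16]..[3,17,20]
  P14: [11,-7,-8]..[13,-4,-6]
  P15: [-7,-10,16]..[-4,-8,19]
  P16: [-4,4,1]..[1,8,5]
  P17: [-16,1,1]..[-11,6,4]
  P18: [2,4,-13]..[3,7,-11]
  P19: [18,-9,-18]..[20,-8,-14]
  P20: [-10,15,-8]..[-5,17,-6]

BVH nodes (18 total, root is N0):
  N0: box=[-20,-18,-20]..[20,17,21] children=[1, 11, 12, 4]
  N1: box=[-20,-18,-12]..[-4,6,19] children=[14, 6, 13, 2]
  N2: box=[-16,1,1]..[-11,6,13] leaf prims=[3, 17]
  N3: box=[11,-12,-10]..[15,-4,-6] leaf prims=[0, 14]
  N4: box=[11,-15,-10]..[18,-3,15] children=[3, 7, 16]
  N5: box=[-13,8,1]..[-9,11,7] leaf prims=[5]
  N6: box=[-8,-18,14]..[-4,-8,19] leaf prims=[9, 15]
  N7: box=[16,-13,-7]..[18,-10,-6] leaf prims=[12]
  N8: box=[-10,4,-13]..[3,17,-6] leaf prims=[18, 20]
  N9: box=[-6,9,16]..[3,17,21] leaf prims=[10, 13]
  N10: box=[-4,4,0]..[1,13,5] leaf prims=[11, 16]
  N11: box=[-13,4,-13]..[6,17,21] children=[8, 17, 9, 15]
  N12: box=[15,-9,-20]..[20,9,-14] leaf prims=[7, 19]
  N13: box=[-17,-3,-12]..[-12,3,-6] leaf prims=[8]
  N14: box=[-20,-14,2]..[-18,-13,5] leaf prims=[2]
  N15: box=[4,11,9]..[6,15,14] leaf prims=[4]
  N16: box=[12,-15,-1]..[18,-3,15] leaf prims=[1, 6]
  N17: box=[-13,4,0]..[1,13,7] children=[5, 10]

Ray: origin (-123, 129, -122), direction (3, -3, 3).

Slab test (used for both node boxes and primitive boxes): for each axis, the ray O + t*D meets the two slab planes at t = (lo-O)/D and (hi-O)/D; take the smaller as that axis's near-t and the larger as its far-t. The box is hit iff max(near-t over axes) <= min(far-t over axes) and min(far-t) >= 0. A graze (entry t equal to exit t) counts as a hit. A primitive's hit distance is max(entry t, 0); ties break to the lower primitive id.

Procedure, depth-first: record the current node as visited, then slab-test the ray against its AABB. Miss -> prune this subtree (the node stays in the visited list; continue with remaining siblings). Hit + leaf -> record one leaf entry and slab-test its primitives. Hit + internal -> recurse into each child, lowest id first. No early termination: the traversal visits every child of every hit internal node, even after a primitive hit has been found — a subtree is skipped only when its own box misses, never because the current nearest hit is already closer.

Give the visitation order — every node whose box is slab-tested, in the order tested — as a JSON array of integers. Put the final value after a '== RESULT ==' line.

Trace the traversal:
N0 x:[103/3,143/3] y:[112/3,49] z:[34,143/3] -> hit [112/3,143/3], descend [1, 4, 11, 12]
  N1 x:[103/3,119/3] y:[41,49] z:[110/3,47] -> miss, prune
  N4 x:[134/3,47] y:[44,48] z:[112/3,137/3] -> hit [134/3,137/3], descend [3, 7, 16]
    N3 x:[134/3,46] y:[133/3,47] z:[112/3,116/3] -> miss, prune
    N7 x:[139/3,47] y:[139/3,142/3] z:[115/3,116/3] -> miss, prune
    N16 x:[45,47] y:[44,48] z:[121/3,137/3] -> hit [45,137/3] leaf, test {P1@t=45, P6(miss)}
  N11 x:[110/3,43] y:[112/3,125/3] z:[109/3,143/3] -> hit [112/3,125/3], descend [8, 9, 15, 17]
    N8 x:[113/3,42] y:[112/3,125/3] z:[109/3,116/3] -> hit [113/3,116/3] leaf, test {P18(miss), P20@t=38}
    N9 x:[39,42] y:[112/3,40] z:[46,143/3] -> miss, prune
    N15 x:[127/3,43] y:[38,118/3] z:[131/3,136/3] -> miss, prune
    N17 x:[110/3,124/3] y:[116/3,125/3] z:[122/3,43] -> hit [122/3,124/3], descend [5, 10]
      N5 x:[110/3,38] y:[118/3,121/3] z:[41,43] -> miss, prune
      N10 x:[119/3,124/3] y:[116/3,125/3] z:[122/3,127/3] -> hit [122/3,124/3] leaf, test {P11(miss), P16@t=41}
  N12 x:[46,143/3] y:[40,46] z:[34,36] -> miss, prune

order=[0, 1, 4, 3, 7, 16, 11, 8, 9, 15, 17, 5, 10, 12]  |boxes|=14  |leaves|=3  hit=P20

== RESULT ==
[0, 1, 4, 3, 7, 16, 11, 8, 9, 15, 17, 5, 10, 12]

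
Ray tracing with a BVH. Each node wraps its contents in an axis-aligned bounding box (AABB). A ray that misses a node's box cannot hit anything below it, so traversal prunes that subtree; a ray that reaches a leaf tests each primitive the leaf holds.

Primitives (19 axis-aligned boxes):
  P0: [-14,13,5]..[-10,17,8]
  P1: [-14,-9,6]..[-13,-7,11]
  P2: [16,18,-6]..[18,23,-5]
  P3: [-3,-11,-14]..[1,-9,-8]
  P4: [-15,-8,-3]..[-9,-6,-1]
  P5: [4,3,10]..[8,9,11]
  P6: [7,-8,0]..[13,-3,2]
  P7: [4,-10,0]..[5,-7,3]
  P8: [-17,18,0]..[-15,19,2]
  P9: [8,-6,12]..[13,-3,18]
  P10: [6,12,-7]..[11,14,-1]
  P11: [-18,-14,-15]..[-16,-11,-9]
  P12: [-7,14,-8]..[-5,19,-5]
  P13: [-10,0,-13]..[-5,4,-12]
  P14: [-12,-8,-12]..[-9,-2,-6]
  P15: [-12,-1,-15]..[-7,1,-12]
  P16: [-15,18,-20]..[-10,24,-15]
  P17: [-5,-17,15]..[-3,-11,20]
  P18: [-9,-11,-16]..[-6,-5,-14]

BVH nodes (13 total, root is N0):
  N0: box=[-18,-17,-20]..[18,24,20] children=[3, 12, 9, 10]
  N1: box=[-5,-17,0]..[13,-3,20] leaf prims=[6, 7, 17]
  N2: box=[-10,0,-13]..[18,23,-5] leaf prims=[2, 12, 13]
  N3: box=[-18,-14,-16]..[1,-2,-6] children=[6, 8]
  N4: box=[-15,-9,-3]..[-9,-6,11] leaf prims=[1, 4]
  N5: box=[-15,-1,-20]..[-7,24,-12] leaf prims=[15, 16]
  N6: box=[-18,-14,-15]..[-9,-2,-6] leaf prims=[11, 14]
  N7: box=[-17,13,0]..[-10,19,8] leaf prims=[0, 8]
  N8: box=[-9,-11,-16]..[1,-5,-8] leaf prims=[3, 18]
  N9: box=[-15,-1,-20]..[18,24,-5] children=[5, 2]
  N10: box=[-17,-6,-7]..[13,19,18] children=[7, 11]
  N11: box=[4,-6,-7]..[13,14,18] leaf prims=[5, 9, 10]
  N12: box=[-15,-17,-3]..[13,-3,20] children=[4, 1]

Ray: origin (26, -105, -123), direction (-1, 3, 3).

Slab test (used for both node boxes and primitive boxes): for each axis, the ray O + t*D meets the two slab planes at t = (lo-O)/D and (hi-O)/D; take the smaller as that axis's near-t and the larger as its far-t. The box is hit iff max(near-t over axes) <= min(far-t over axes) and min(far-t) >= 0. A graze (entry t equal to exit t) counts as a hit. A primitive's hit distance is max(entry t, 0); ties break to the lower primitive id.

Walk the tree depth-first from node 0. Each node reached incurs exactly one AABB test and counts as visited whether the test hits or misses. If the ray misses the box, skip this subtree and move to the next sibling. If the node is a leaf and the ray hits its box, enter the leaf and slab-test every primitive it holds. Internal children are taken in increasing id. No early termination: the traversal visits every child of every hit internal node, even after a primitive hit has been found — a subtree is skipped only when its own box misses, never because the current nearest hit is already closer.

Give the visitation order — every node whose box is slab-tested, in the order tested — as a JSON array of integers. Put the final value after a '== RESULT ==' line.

Traverse from the root:
N0 x:[8,44] y:[88/3,43] z:[103/3,143/3] -> hit [103/3,43], descend [3, 9, 10, 12]
  N3 x:[25,44] y:[91/3,103/3] z:[107/3,39] -> miss, prune
  N9 x:[8,41] y:[104/3,43] z:[103/3,118/3] -> hit [104/3,118/3], descend [2, 5]
    N2 x:[8,36] y:[35,128/3] z:[110/3,118/3] -> miss, prune
    N5 x:[33,41] y:[104/3,43] z:[103/3,37] -> hit [104/3,37] leaf, test {P15(miss), P16(miss)}
  N10 x:[13,43] y:[33,124/3] z:[116/3,47] -> hit [116/3,124/3], descend [7, 11]
    N7 x:[36,43] y:[118/3,124/3] z:[41,131/3] -> hit [41,124/3] leaf, test {P0(miss), P8@t=41}
    N11 x:[13,22] y:[33,119/3] z:[116/3,47] -> miss, prune
  N12 x:[13,41] y:[88/3,34] z:[40,143/3] -> miss, prune

9 AABB tests over nodes [0, 3, 9, 2, 5, 10, 7, 11, 12]; 2 leaves entered; closest P8.

== RESULT ==
[0, 3, 9, 2, 5, 10, 7, 11, 12]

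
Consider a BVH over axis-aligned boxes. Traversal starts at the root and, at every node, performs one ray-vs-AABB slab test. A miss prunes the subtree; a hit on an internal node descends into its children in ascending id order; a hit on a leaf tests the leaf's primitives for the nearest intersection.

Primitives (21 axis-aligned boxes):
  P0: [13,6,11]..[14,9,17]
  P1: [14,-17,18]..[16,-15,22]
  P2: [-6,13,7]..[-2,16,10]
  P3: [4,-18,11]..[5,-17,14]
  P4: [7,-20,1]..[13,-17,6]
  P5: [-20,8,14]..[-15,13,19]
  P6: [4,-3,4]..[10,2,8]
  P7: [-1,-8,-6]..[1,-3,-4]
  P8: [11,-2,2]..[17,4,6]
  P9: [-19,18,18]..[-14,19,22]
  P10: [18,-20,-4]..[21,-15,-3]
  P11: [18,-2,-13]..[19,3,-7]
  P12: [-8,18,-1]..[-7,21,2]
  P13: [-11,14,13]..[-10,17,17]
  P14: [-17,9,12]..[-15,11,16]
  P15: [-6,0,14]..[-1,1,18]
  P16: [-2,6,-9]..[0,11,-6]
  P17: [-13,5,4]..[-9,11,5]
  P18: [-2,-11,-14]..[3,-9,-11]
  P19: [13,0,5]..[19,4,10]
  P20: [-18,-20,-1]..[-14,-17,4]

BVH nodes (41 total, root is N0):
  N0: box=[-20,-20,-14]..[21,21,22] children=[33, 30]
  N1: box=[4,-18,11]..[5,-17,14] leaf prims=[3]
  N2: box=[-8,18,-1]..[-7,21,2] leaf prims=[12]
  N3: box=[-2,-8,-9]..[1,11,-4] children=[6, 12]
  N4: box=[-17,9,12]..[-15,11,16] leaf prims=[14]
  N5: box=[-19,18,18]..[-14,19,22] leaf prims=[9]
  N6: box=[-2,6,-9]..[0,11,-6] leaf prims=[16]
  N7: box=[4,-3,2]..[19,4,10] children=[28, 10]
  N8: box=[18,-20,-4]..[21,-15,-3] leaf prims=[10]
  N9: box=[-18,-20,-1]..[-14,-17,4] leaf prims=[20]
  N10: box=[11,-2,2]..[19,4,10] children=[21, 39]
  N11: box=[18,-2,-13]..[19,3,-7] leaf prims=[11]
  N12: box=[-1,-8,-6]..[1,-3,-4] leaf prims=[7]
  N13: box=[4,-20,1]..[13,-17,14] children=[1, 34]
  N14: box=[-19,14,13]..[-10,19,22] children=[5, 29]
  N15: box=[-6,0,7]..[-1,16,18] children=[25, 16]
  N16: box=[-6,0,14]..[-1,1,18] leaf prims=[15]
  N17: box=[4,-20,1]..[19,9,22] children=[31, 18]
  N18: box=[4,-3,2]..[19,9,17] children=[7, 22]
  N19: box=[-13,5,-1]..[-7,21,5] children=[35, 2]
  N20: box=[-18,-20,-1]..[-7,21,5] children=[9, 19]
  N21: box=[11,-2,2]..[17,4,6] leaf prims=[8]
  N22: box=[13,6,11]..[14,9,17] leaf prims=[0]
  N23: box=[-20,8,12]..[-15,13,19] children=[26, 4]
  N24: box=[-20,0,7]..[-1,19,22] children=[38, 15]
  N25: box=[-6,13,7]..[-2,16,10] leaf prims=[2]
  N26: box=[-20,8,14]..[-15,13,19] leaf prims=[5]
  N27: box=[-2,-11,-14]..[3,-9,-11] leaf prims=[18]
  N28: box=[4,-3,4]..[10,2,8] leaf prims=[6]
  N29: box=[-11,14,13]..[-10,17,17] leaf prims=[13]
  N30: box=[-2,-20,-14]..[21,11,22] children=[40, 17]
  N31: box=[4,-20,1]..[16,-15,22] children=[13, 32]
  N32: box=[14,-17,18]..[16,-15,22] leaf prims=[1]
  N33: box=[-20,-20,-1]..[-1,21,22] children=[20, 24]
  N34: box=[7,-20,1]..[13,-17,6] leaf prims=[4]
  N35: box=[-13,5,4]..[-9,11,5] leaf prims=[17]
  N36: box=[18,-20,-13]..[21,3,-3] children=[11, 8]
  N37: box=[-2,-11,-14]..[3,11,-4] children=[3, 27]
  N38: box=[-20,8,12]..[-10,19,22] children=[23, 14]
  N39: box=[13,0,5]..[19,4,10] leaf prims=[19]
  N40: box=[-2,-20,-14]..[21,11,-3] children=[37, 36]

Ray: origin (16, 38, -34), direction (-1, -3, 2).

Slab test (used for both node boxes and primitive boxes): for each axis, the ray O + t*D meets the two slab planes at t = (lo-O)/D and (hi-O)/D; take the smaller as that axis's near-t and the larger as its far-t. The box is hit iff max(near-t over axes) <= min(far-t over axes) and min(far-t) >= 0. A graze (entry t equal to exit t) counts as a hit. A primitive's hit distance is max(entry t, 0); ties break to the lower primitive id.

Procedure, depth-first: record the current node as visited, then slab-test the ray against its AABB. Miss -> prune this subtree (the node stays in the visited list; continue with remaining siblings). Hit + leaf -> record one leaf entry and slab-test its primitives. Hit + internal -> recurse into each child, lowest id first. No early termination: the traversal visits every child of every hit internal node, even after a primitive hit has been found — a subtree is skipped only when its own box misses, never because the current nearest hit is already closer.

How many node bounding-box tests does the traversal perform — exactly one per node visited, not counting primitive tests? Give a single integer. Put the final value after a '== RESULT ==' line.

Trace the traversal:
N0 x:[-5,36] y:[17/3,58/3] z:[10,28] -> hit [10,58/3], descend [30, 33]
  N30 x:[-5,18] y:[9,58/3] z:[10,28] -> hit [10,18], descend [17, 40]
    N17 x:[-3,12] y:[29/3,58/3] z:[35/2,28] -> miss, prune
    N40 x:[-5,18] y:[9,58/3] z:[10,31/2] -> hit [10,31/2], descend [36, 37]
      N36 x:[-5,-2] y:[35/3,58/3] z:[21/2,31/2] -> miss, prune
      N37 x:[13,18] y:[9,49/3] z:[10,15] -> hit [13,15], descend [3, 27]
        N3 x:[15,18] y:[9,46/3] z:[25/2,15] -> hit [15,15], descend [6, 12]
          N6 x:[16,18] y:[9,32/3] z:[25/2,14] -> miss, prune
          N12 x:[15,17] y:[41/3,46/3] z:[14,15] -> hit [15,15] leaf, test {P7@t=15}
        N27 x:[13,18] y:[47/3,49/3] z:[10,23/2] -> miss, prune
  N33 x:[17,36] y:[17/3,58/3] z:[33/2,28] -> hit [17,58/3], descend [20, 24]
    N20 x:[23,34] y:[17/3,58/3] z:[33/2,39/2] -> miss, prune
    N24 x:[17,36] y:[19/3,38/3] z:[41/2,28] -> miss, prune

13 AABB tests over nodes [0, 30, 17, 40, 36, 37, 3, 6, 12, 27, 33, 20, 24]; 1 leaf entered; closest P7.

== RESULT ==
13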